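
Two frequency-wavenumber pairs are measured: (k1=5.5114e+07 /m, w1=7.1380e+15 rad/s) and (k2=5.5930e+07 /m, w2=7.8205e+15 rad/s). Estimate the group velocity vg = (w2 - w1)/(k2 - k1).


vg = (w2 - w1) / (k2 - k1)
= (7.8205e+15 - 7.1380e+15) / (5.5930e+07 - 5.5114e+07)
= 6.8250e+14 / 8.1600e+05
= 8.3640e+08 m/s

8.3640e+08


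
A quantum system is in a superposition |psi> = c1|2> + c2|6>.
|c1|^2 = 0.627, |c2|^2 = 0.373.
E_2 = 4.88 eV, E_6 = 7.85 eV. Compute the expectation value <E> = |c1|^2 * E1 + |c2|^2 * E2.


<E> = |c1|^2 * E1 + |c2|^2 * E2
= 0.627 * 4.88 + 0.373 * 7.85
= 3.0598 + 2.928
= 5.9878 eV

5.9878


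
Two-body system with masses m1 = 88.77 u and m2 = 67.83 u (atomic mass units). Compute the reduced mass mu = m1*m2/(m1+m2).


mu = m1 * m2 / (m1 + m2)
= 88.77 * 67.83 / (88.77 + 67.83)
= 6021.2691 / 156.6
= 38.45 u

38.45


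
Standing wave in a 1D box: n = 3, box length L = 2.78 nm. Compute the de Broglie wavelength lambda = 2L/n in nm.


lambda = 2L / n
= 2 * 2.78 / 3
= 5.56 / 3
= 1.8533 nm

1.8533


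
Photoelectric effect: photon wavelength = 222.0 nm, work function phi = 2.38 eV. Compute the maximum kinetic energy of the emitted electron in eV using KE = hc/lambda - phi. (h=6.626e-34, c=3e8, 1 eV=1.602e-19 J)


E_photon = hc / lambda
= (6.626e-34)(3e8) / (222.0e-9)
= 8.9541e-19 J
= 5.5893 eV
KE = E_photon - phi
= 5.5893 - 2.38
= 3.2093 eV

3.2093


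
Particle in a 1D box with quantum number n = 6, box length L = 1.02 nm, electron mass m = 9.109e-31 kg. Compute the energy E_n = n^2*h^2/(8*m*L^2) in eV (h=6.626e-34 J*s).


E = n^2 * h^2 / (8 * m * L^2)
= 6^2 * (6.626e-34)^2 / (8 * 9.109e-31 * (1.02e-9)^2)
= 36 * 4.3904e-67 / (8 * 9.109e-31 * 1.0404e-18)
= 2.0847e-18 J
= 13.0131 eV

13.0131


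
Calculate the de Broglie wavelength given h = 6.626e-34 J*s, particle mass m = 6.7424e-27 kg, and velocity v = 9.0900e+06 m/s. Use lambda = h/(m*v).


lambda = h / (m * v)
= 6.626e-34 / (6.7424e-27 * 9.0900e+06)
= 6.626e-34 / 6.1288e-20
= 1.0811e-14 m

1.0811e-14


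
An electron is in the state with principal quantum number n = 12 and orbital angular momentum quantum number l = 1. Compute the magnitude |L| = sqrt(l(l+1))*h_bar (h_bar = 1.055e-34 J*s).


L = sqrt(l*(l+1)) * h_bar
= sqrt(1 * 2) * 1.055e-34
= sqrt(2) * 1.055e-34
= 1.4142 * 1.055e-34
= 1.4920e-34 J*s

1.4920e-34


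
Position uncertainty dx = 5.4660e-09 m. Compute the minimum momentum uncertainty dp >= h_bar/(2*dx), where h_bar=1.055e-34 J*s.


dp = h_bar / (2 * dx)
= 1.055e-34 / (2 * 5.4660e-09)
= 1.055e-34 / 1.0932e-08
= 9.6506e-27 kg*m/s

9.6506e-27


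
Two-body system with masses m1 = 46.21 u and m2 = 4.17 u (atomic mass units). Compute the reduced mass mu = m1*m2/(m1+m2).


mu = m1 * m2 / (m1 + m2)
= 46.21 * 4.17 / (46.21 + 4.17)
= 192.6957 / 50.38
= 3.8248 u

3.8248


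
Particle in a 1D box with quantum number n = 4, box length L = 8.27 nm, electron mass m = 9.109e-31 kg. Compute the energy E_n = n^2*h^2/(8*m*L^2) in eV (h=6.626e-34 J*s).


E = n^2 * h^2 / (8 * m * L^2)
= 4^2 * (6.626e-34)^2 / (8 * 9.109e-31 * (8.27e-9)^2)
= 16 * 4.3904e-67 / (8 * 9.109e-31 * 6.8393e-17)
= 1.4095e-20 J
= 0.088 eV

0.088


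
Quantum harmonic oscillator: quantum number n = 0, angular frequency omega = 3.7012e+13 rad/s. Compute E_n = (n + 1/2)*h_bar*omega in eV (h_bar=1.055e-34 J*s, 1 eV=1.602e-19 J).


E = (n + 1/2) * h_bar * omega
= (0 + 0.5) * 1.055e-34 * 3.7012e+13
= 0.5 * 3.9048e-21
= 1.9524e-21 J
= 0.0122 eV

0.0122


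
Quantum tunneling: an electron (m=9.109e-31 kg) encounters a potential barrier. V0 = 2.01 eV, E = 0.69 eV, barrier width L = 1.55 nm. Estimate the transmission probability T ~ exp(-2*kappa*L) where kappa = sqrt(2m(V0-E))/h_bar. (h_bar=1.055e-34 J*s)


V0 - E = 1.32 eV = 2.1146e-19 J
kappa = sqrt(2 * m * (V0-E)) / h_bar
= sqrt(2 * 9.109e-31 * 2.1146e-19) / 1.055e-34
= 5.8832e+09 /m
2*kappa*L = 2 * 5.8832e+09 * 1.55e-9
= 18.238
T = exp(-18.238) = 1.200401e-08

1.200401e-08


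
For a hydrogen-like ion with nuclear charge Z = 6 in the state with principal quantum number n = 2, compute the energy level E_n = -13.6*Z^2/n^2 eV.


E_n = -13.6 * Z^2 / n^2
= -13.6 * 6^2 / 2^2
= -13.6 * 36 / 4
= -122.4 eV

-122.4


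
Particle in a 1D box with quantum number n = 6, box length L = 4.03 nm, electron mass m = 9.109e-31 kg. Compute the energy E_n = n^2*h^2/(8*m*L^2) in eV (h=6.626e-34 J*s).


E = n^2 * h^2 / (8 * m * L^2)
= 6^2 * (6.626e-34)^2 / (8 * 9.109e-31 * (4.03e-9)^2)
= 36 * 4.3904e-67 / (8 * 9.109e-31 * 1.6241e-17)
= 1.3355e-19 J
= 0.8336 eV

0.8336


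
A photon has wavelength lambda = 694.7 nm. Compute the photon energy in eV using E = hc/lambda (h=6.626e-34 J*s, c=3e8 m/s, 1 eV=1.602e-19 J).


E = hc / lambda
= (6.626e-34)(3e8) / (694.7e-9)
= 1.9878e-25 / 6.9470e-07
= 2.8614e-19 J
Converting to eV: 2.8614e-19 / 1.602e-19
= 1.7861 eV

1.7861


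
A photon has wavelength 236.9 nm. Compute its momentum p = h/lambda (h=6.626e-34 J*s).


p = h / lambda
= 6.626e-34 / (236.9e-9)
= 6.626e-34 / 2.3690e-07
= 2.7970e-27 kg*m/s

2.7970e-27


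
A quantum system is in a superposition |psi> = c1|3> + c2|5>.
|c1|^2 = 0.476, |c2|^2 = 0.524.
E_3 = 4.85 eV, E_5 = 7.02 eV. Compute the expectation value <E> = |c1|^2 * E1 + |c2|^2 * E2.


<E> = |c1|^2 * E1 + |c2|^2 * E2
= 0.476 * 4.85 + 0.524 * 7.02
= 2.3086 + 3.6785
= 5.9871 eV

5.9871


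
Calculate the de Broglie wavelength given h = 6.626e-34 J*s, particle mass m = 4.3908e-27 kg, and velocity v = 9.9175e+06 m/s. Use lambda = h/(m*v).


lambda = h / (m * v)
= 6.626e-34 / (4.3908e-27 * 9.9175e+06)
= 6.626e-34 / 4.3546e-20
= 1.5216e-14 m

1.5216e-14


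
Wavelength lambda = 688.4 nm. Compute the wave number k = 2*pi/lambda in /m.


k = 2 * pi / lambda
= 6.2832 / (688.4e-9)
= 6.2832 / 6.8840e-07
= 9.1272e+06 /m

9.1272e+06


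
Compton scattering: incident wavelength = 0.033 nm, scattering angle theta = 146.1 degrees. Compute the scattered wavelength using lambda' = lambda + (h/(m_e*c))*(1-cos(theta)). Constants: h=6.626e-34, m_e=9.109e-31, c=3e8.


Compton wavelength: h/(m_e*c) = 2.4247e-12 m
d_lambda = 2.4247e-12 * (1 - cos(146.1 deg))
= 2.4247e-12 * 1.830012
= 4.4372e-12 m = 0.004437 nm
lambda' = 0.033 + 0.004437
= 0.037437 nm

0.037437


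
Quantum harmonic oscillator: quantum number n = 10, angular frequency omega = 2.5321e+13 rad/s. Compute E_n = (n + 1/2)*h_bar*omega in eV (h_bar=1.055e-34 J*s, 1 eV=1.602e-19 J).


E = (n + 1/2) * h_bar * omega
= (10 + 0.5) * 1.055e-34 * 2.5321e+13
= 10.5 * 2.6714e-21
= 2.8049e-20 J
= 0.1751 eV

0.1751


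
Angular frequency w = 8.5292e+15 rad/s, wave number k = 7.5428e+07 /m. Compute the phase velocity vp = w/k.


vp = w / k
= 8.5292e+15 / 7.5428e+07
= 1.1308e+08 m/s

1.1308e+08


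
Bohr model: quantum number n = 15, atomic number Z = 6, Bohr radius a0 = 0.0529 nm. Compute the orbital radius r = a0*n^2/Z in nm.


r = a0 * n^2 / Z
= 0.0529 * 15^2 / 6
= 0.0529 * 225 / 6
= 1.9837 nm

1.9837


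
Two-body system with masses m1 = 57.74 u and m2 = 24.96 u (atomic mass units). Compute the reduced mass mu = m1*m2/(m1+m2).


mu = m1 * m2 / (m1 + m2)
= 57.74 * 24.96 / (57.74 + 24.96)
= 1441.1904 / 82.7
= 17.4267 u

17.4267


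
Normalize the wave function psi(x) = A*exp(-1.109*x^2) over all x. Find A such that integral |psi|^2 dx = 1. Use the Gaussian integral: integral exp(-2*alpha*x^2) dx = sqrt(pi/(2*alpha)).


integral |psi|^2 dx = A^2 * sqrt(pi/(2*alpha)) = 1
A^2 = sqrt(2*alpha/pi)
= sqrt(2 * 1.109 / pi)
= 0.840245
A = sqrt(0.840245)
= 0.9166

0.9166


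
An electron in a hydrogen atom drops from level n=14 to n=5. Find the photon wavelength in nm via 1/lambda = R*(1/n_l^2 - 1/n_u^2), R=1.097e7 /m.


1/lambda = R * (1/n_l^2 - 1/n_u^2)
= 1.097e7 * (1/5^2 - 1/14^2)
= 1.097e7 * (0.04 - 0.005102)
= 1.097e7 * 0.034898
= 3.8283e+05 /m
lambda = 1 / 3.8283e+05 = 2612.1213 nm

2612.1213


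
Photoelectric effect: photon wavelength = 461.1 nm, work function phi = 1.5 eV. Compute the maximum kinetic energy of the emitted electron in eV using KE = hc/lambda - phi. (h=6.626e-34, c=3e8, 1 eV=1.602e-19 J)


E_photon = hc / lambda
= (6.626e-34)(3e8) / (461.1e-9)
= 4.3110e-19 J
= 2.691 eV
KE = E_photon - phi
= 2.691 - 1.5
= 1.191 eV

1.191


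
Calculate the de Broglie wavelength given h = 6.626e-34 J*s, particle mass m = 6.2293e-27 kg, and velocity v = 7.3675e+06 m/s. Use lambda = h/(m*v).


lambda = h / (m * v)
= 6.626e-34 / (6.2293e-27 * 7.3675e+06)
= 6.626e-34 / 4.5894e-20
= 1.4438e-14 m

1.4438e-14


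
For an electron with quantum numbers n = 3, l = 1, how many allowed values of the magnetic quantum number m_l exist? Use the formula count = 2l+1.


m_l ranges from -l to +l in integer steps
So m_l goes from -1 to +1
Count = 2l + 1 = 2*1 + 1
= 3

3


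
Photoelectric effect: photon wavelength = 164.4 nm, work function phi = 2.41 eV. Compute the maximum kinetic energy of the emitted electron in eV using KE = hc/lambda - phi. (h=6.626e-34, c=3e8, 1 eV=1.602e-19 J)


E_photon = hc / lambda
= (6.626e-34)(3e8) / (164.4e-9)
= 1.2091e-18 J
= 7.5476 eV
KE = E_photon - phi
= 7.5476 - 2.41
= 5.1376 eV

5.1376


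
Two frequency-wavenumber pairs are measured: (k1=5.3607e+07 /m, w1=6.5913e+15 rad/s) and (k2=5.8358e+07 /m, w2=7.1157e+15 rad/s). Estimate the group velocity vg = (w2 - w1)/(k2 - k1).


vg = (w2 - w1) / (k2 - k1)
= (7.1157e+15 - 6.5913e+15) / (5.8358e+07 - 5.3607e+07)
= 5.2440e+14 / 4.7510e+06
= 1.1038e+08 m/s

1.1038e+08


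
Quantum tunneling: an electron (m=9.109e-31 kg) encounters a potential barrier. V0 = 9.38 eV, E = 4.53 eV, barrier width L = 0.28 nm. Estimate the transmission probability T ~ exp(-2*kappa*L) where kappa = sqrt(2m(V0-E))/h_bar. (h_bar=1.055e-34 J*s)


V0 - E = 4.85 eV = 7.7697e-19 J
kappa = sqrt(2 * m * (V0-E)) / h_bar
= sqrt(2 * 9.109e-31 * 7.7697e-19) / 1.055e-34
= 1.1277e+10 /m
2*kappa*L = 2 * 1.1277e+10 * 0.28e-9
= 6.3152
T = exp(-6.3152) = 1.808579e-03

1.808579e-03


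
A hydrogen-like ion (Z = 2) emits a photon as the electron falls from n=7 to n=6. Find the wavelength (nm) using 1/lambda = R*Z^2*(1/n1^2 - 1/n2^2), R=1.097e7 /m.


1/lambda = R * Z^2 * (1/n1^2 - 1/n2^2)
= 1.097e7 * 2^2 * (1/6^2 - 1/7^2)
= 1.097e7 * 4 * (0.027778 - 0.020408)
= 3.2338e+05 /m
lambda = 1 / 3.2338e+05
= 3092.3498 nm

3092.3498


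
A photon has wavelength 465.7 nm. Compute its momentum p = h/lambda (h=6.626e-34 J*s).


p = h / lambda
= 6.626e-34 / (465.7e-9)
= 6.626e-34 / 4.6570e-07
= 1.4228e-27 kg*m/s

1.4228e-27


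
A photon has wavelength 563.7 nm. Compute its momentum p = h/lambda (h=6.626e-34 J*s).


p = h / lambda
= 6.626e-34 / (563.7e-9)
= 6.626e-34 / 5.6370e-07
= 1.1754e-27 kg*m/s

1.1754e-27


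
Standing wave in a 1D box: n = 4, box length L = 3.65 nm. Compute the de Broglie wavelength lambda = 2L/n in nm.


lambda = 2L / n
= 2 * 3.65 / 4
= 7.3 / 4
= 1.825 nm

1.825


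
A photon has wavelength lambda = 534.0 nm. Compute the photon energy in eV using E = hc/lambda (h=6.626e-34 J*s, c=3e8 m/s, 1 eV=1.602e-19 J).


E = hc / lambda
= (6.626e-34)(3e8) / (534.0e-9)
= 1.9878e-25 / 5.3400e-07
= 3.7225e-19 J
Converting to eV: 3.7225e-19 / 1.602e-19
= 2.3236 eV

2.3236


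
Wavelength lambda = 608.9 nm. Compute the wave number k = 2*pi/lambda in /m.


k = 2 * pi / lambda
= 6.2832 / (608.9e-9)
= 6.2832 / 6.0890e-07
= 1.0319e+07 /m

1.0319e+07


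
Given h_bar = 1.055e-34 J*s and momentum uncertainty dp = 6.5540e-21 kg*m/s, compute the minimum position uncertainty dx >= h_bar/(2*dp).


dx = h_bar / (2 * dp)
= 1.055e-34 / (2 * 6.5540e-21)
= 1.055e-34 / 1.3108e-20
= 8.0485e-15 m

8.0485e-15


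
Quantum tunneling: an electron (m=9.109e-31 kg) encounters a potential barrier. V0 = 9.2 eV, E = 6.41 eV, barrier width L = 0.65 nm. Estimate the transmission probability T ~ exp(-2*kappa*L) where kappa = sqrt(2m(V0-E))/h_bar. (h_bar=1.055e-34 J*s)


V0 - E = 2.79 eV = 4.4696e-19 J
kappa = sqrt(2 * m * (V0-E)) / h_bar
= sqrt(2 * 9.109e-31 * 4.4696e-19) / 1.055e-34
= 8.5533e+09 /m
2*kappa*L = 2 * 8.5533e+09 * 0.65e-9
= 11.1192
T = exp(-11.1192) = 1.482453e-05

1.482453e-05


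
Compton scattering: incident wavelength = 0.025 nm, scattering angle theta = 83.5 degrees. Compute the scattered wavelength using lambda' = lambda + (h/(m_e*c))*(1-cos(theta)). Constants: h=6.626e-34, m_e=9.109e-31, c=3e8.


Compton wavelength: h/(m_e*c) = 2.4247e-12 m
d_lambda = 2.4247e-12 * (1 - cos(83.5 deg))
= 2.4247e-12 * 0.886797
= 2.1502e-12 m = 0.00215 nm
lambda' = 0.025 + 0.00215
= 0.02715 nm

0.02715


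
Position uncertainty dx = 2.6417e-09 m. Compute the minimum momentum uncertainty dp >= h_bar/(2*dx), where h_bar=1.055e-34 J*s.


dp = h_bar / (2 * dx)
= 1.055e-34 / (2 * 2.6417e-09)
= 1.055e-34 / 5.2834e-09
= 1.9968e-26 kg*m/s

1.9968e-26


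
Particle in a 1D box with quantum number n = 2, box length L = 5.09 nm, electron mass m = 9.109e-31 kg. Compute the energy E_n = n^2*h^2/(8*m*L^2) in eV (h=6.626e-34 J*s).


E = n^2 * h^2 / (8 * m * L^2)
= 2^2 * (6.626e-34)^2 / (8 * 9.109e-31 * (5.09e-9)^2)
= 4 * 4.3904e-67 / (8 * 9.109e-31 * 2.5908e-17)
= 9.3018e-21 J
= 0.0581 eV

0.0581


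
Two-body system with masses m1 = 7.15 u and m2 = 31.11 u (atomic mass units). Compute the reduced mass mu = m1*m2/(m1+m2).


mu = m1 * m2 / (m1 + m2)
= 7.15 * 31.11 / (7.15 + 31.11)
= 222.4365 / 38.26
= 5.8138 u

5.8138


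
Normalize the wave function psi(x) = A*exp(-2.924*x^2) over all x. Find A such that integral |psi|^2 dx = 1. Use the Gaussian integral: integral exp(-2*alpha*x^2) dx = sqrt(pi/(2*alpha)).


integral |psi|^2 dx = A^2 * sqrt(pi/(2*alpha)) = 1
A^2 = sqrt(2*alpha/pi)
= sqrt(2 * 2.924 / pi)
= 1.364359
A = sqrt(1.364359)
= 1.1681

1.1681


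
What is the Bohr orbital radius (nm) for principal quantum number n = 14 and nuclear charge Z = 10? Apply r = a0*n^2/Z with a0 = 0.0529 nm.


r = a0 * n^2 / Z
= 0.0529 * 14^2 / 10
= 0.0529 * 196 / 10
= 1.0368 nm

1.0368


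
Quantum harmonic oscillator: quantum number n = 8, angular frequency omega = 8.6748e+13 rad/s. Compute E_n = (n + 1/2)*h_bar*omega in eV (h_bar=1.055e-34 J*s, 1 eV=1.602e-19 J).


E = (n + 1/2) * h_bar * omega
= (8 + 0.5) * 1.055e-34 * 8.6748e+13
= 8.5 * 9.1519e-21
= 7.7791e-20 J
= 0.4856 eV

0.4856


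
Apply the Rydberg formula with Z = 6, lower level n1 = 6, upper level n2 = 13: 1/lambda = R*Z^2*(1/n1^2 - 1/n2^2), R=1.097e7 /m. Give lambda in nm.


1/lambda = R * Z^2 * (1/n1^2 - 1/n2^2)
= 1.097e7 * 6^2 * (1/6^2 - 1/13^2)
= 1.097e7 * 36 * (0.027778 - 0.005917)
= 8.6332e+06 /m
lambda = 1 / 8.6332e+06
= 115.832 nm

115.832


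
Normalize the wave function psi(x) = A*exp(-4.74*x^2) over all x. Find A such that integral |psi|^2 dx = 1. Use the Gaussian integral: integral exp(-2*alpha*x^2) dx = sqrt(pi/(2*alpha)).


integral |psi|^2 dx = A^2 * sqrt(pi/(2*alpha)) = 1
A^2 = sqrt(2*alpha/pi)
= sqrt(2 * 4.74 / pi)
= 1.737118
A = sqrt(1.737118)
= 1.318

1.318


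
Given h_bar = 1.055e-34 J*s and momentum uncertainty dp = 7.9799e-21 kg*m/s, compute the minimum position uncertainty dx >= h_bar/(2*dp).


dx = h_bar / (2 * dp)
= 1.055e-34 / (2 * 7.9799e-21)
= 1.055e-34 / 1.5960e-20
= 6.6104e-15 m

6.6104e-15


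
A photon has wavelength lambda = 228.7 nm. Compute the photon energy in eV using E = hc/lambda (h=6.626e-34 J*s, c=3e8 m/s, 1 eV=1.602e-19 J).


E = hc / lambda
= (6.626e-34)(3e8) / (228.7e-9)
= 1.9878e-25 / 2.2870e-07
= 8.6917e-19 J
Converting to eV: 8.6917e-19 / 1.602e-19
= 5.4256 eV

5.4256


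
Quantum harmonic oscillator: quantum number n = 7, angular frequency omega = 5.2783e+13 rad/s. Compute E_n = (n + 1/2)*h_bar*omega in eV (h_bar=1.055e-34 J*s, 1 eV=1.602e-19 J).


E = (n + 1/2) * h_bar * omega
= (7 + 0.5) * 1.055e-34 * 5.2783e+13
= 7.5 * 5.5686e-21
= 4.1765e-20 J
= 0.2607 eV

0.2607


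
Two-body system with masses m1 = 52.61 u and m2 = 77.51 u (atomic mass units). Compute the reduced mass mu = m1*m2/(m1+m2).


mu = m1 * m2 / (m1 + m2)
= 52.61 * 77.51 / (52.61 + 77.51)
= 4077.8011 / 130.12
= 31.3388 u

31.3388


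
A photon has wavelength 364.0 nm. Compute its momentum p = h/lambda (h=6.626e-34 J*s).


p = h / lambda
= 6.626e-34 / (364.0e-9)
= 6.626e-34 / 3.6400e-07
= 1.8203e-27 kg*m/s

1.8203e-27


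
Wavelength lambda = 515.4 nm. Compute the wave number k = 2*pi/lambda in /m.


k = 2 * pi / lambda
= 6.2832 / (515.4e-9)
= 6.2832 / 5.1540e-07
= 1.2191e+07 /m

1.2191e+07


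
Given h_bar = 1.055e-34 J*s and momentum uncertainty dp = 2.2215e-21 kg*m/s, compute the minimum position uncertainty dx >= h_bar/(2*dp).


dx = h_bar / (2 * dp)
= 1.055e-34 / (2 * 2.2215e-21)
= 1.055e-34 / 4.4430e-21
= 2.3745e-14 m

2.3745e-14


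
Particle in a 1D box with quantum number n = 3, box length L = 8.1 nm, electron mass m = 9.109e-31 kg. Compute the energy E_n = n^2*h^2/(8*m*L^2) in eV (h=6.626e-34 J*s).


E = n^2 * h^2 / (8 * m * L^2)
= 3^2 * (6.626e-34)^2 / (8 * 9.109e-31 * (8.1e-9)^2)
= 9 * 4.3904e-67 / (8 * 9.109e-31 * 6.5610e-17)
= 8.2645e-21 J
= 0.0516 eV

0.0516


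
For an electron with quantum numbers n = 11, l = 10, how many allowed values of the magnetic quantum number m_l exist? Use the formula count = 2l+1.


m_l ranges from -l to +l in integer steps
So m_l goes from -10 to +10
Count = 2l + 1 = 2*10 + 1
= 21

21


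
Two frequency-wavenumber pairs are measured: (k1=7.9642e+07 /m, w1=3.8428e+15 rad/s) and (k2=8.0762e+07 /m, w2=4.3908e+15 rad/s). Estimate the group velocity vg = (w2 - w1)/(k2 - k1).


vg = (w2 - w1) / (k2 - k1)
= (4.3908e+15 - 3.8428e+15) / (8.0762e+07 - 7.9642e+07)
= 5.4800e+14 / 1.1200e+06
= 4.8929e+08 m/s

4.8929e+08


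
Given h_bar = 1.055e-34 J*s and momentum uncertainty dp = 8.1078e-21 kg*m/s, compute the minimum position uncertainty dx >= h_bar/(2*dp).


dx = h_bar / (2 * dp)
= 1.055e-34 / (2 * 8.1078e-21)
= 1.055e-34 / 1.6216e-20
= 6.5061e-15 m

6.5061e-15


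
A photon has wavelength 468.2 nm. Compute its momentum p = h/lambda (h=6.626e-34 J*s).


p = h / lambda
= 6.626e-34 / (468.2e-9)
= 6.626e-34 / 4.6820e-07
= 1.4152e-27 kg*m/s

1.4152e-27


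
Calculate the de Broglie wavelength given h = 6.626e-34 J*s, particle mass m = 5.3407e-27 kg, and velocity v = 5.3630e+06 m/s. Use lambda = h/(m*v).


lambda = h / (m * v)
= 6.626e-34 / (5.3407e-27 * 5.3630e+06)
= 6.626e-34 / 2.8642e-20
= 2.3134e-14 m

2.3134e-14


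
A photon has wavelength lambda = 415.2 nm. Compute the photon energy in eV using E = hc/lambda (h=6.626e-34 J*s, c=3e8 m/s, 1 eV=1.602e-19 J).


E = hc / lambda
= (6.626e-34)(3e8) / (415.2e-9)
= 1.9878e-25 / 4.1520e-07
= 4.7876e-19 J
Converting to eV: 4.7876e-19 / 1.602e-19
= 2.9885 eV

2.9885


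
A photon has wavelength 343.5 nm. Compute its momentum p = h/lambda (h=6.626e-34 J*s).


p = h / lambda
= 6.626e-34 / (343.5e-9)
= 6.626e-34 / 3.4350e-07
= 1.9290e-27 kg*m/s

1.9290e-27


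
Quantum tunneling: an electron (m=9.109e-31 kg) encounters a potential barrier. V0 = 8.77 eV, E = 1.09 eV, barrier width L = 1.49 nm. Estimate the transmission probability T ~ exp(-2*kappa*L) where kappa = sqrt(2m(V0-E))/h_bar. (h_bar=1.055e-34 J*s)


V0 - E = 7.68 eV = 1.2303e-18 J
kappa = sqrt(2 * m * (V0-E)) / h_bar
= sqrt(2 * 9.109e-31 * 1.2303e-18) / 1.055e-34
= 1.4191e+10 /m
2*kappa*L = 2 * 1.4191e+10 * 1.49e-9
= 42.2889
T = exp(-42.2889) = 4.307048e-19

4.307048e-19


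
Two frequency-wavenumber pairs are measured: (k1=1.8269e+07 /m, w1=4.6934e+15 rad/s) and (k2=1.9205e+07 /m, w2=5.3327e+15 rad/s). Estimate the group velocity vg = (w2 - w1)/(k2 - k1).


vg = (w2 - w1) / (k2 - k1)
= (5.3327e+15 - 4.6934e+15) / (1.9205e+07 - 1.8269e+07)
= 6.3930e+14 / 9.3600e+05
= 6.8301e+08 m/s

6.8301e+08


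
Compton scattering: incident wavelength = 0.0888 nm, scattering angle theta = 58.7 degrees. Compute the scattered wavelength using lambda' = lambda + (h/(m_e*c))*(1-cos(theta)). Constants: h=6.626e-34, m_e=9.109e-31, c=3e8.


Compton wavelength: h/(m_e*c) = 2.4247e-12 m
d_lambda = 2.4247e-12 * (1 - cos(58.7 deg))
= 2.4247e-12 * 0.480481
= 1.1650e-12 m = 0.001165 nm
lambda' = 0.0888 + 0.001165
= 0.089965 nm

0.089965


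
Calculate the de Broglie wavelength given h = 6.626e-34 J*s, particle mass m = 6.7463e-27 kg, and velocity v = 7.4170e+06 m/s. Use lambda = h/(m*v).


lambda = h / (m * v)
= 6.626e-34 / (6.7463e-27 * 7.4170e+06)
= 6.626e-34 / 5.0037e-20
= 1.3242e-14 m

1.3242e-14


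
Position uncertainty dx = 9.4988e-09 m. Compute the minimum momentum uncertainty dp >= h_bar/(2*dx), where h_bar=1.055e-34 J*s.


dp = h_bar / (2 * dx)
= 1.055e-34 / (2 * 9.4988e-09)
= 1.055e-34 / 1.8998e-08
= 5.5533e-27 kg*m/s

5.5533e-27


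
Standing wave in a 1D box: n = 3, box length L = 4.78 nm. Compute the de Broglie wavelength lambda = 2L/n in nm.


lambda = 2L / n
= 2 * 4.78 / 3
= 9.56 / 3
= 3.1867 nm

3.1867


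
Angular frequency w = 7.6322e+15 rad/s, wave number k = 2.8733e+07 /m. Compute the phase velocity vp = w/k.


vp = w / k
= 7.6322e+15 / 2.8733e+07
= 2.6562e+08 m/s

2.6562e+08


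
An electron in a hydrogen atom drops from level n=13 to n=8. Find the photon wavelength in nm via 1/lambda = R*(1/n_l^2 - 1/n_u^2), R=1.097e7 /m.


1/lambda = R * (1/n_l^2 - 1/n_u^2)
= 1.097e7 * (1/8^2 - 1/13^2)
= 1.097e7 * (0.015625 - 0.005917)
= 1.097e7 * 0.009708
= 1.0650e+05 /m
lambda = 1 / 1.0650e+05 = 9390.1116 nm

9390.1116


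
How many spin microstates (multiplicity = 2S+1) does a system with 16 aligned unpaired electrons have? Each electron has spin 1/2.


Total spin S = N * (1/2) = 16 * 0.5 = 8.0
Spin multiplicity = 2S + 1
= 2 * 8.0 + 1
= 17

17


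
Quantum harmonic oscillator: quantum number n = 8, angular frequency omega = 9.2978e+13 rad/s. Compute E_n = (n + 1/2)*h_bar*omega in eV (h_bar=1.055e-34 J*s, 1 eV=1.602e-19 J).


E = (n + 1/2) * h_bar * omega
= (8 + 0.5) * 1.055e-34 * 9.2978e+13
= 8.5 * 9.8092e-21
= 8.3378e-20 J
= 0.5205 eV

0.5205


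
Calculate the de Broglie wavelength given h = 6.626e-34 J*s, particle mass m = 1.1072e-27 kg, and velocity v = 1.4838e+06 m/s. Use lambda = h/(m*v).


lambda = h / (m * v)
= 6.626e-34 / (1.1072e-27 * 1.4838e+06)
= 6.626e-34 / 1.6429e-21
= 4.0332e-13 m

4.0332e-13


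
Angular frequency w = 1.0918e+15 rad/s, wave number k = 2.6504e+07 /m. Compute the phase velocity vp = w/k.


vp = w / k
= 1.0918e+15 / 2.6504e+07
= 4.1194e+07 m/s

4.1194e+07


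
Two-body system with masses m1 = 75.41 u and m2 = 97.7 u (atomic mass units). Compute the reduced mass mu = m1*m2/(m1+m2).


mu = m1 * m2 / (m1 + m2)
= 75.41 * 97.7 / (75.41 + 97.7)
= 7367.557 / 173.11
= 42.56 u

42.56


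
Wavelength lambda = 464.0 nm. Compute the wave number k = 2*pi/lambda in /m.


k = 2 * pi / lambda
= 6.2832 / (464.0e-9)
= 6.2832 / 4.6400e-07
= 1.3541e+07 /m

1.3541e+07


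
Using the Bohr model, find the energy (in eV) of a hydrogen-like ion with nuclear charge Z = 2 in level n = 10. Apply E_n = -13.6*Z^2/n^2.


E_n = -13.6 * Z^2 / n^2
= -13.6 * 2^2 / 10^2
= -13.6 * 4 / 100
= -0.544 eV

-0.544


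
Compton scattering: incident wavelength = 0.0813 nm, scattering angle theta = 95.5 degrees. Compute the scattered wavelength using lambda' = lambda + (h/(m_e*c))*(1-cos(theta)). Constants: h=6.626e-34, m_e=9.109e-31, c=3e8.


Compton wavelength: h/(m_e*c) = 2.4247e-12 m
d_lambda = 2.4247e-12 * (1 - cos(95.5 deg))
= 2.4247e-12 * 1.095846
= 2.6571e-12 m = 0.002657 nm
lambda' = 0.0813 + 0.002657
= 0.083957 nm

0.083957


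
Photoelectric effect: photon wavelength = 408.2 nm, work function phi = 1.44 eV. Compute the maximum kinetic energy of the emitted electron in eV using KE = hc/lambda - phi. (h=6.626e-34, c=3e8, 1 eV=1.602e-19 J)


E_photon = hc / lambda
= (6.626e-34)(3e8) / (408.2e-9)
= 4.8697e-19 J
= 3.0397 eV
KE = E_photon - phi
= 3.0397 - 1.44
= 1.5997 eV

1.5997


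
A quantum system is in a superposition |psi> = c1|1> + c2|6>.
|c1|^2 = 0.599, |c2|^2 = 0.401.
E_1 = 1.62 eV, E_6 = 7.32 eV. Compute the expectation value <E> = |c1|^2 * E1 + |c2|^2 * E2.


<E> = |c1|^2 * E1 + |c2|^2 * E2
= 0.599 * 1.62 + 0.401 * 7.32
= 0.9704 + 2.9353
= 3.9057 eV

3.9057


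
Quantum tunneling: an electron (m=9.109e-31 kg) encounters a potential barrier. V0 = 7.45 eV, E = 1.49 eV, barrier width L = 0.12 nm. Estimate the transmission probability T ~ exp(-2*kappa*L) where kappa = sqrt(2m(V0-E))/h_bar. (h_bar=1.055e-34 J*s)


V0 - E = 5.96 eV = 9.5479e-19 J
kappa = sqrt(2 * m * (V0-E)) / h_bar
= sqrt(2 * 9.109e-31 * 9.5479e-19) / 1.055e-34
= 1.2501e+10 /m
2*kappa*L = 2 * 1.2501e+10 * 0.12e-9
= 3.0003
T = exp(-3.0003) = 4.977254e-02

4.977254e-02


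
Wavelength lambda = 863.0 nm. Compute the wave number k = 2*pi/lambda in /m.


k = 2 * pi / lambda
= 6.2832 / (863.0e-9)
= 6.2832 / 8.6300e-07
= 7.2806e+06 /m

7.2806e+06


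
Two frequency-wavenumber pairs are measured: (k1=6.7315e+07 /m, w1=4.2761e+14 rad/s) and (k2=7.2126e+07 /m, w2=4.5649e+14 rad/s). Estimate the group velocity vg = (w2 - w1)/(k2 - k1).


vg = (w2 - w1) / (k2 - k1)
= (4.5649e+14 - 4.2761e+14) / (7.2126e+07 - 6.7315e+07)
= 2.8880e+13 / 4.8110e+06
= 6.0029e+06 m/s

6.0029e+06


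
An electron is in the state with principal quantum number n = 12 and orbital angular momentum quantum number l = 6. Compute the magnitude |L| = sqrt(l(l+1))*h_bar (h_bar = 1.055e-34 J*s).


L = sqrt(l*(l+1)) * h_bar
= sqrt(6 * 7) * 1.055e-34
= sqrt(42) * 1.055e-34
= 6.4807 * 1.055e-34
= 6.8372e-34 J*s

6.8372e-34


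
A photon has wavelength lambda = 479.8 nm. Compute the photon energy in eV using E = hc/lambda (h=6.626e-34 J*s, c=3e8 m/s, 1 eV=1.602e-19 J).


E = hc / lambda
= (6.626e-34)(3e8) / (479.8e-9)
= 1.9878e-25 / 4.7980e-07
= 4.1430e-19 J
Converting to eV: 4.1430e-19 / 1.602e-19
= 2.5861 eV

2.5861


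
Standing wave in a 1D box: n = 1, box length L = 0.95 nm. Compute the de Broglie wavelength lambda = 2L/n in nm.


lambda = 2L / n
= 2 * 0.95 / 1
= 1.9 / 1
= 1.9 nm

1.9


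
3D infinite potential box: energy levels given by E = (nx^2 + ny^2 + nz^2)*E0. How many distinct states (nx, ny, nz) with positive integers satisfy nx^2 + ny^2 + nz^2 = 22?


Enumerate all (nx, ny, nz) with nx^2 + ny^2 + nz^2 = 22:
(2,3,3)
(3,2,3)
(3,3,2)
Total degeneracy = 3

3


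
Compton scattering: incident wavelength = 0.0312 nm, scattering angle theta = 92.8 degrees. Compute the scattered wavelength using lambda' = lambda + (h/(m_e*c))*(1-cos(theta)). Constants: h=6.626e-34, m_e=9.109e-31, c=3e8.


Compton wavelength: h/(m_e*c) = 2.4247e-12 m
d_lambda = 2.4247e-12 * (1 - cos(92.8 deg))
= 2.4247e-12 * 1.04885
= 2.5432e-12 m = 0.002543 nm
lambda' = 0.0312 + 0.002543
= 0.033743 nm

0.033743


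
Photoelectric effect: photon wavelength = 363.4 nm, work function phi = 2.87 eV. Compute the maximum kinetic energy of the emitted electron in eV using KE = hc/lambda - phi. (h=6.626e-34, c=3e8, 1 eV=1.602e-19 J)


E_photon = hc / lambda
= (6.626e-34)(3e8) / (363.4e-9)
= 5.4700e-19 J
= 3.4145 eV
KE = E_photon - phi
= 3.4145 - 2.87
= 0.5445 eV

0.5445


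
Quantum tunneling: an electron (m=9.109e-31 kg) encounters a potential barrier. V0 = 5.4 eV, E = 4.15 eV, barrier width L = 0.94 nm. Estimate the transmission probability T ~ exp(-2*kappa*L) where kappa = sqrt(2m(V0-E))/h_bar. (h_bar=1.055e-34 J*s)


V0 - E = 1.25 eV = 2.0025e-19 J
kappa = sqrt(2 * m * (V0-E)) / h_bar
= sqrt(2 * 9.109e-31 * 2.0025e-19) / 1.055e-34
= 5.7251e+09 /m
2*kappa*L = 2 * 5.7251e+09 * 0.94e-9
= 10.7632
T = exp(-10.7632) = 2.116388e-05

2.116388e-05


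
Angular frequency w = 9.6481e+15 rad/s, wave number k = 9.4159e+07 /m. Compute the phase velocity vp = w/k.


vp = w / k
= 9.6481e+15 / 9.4159e+07
= 1.0247e+08 m/s

1.0247e+08


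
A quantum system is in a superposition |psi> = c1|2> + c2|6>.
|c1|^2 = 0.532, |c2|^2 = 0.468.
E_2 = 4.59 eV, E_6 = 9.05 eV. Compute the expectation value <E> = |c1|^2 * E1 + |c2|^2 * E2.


<E> = |c1|^2 * E1 + |c2|^2 * E2
= 0.532 * 4.59 + 0.468 * 9.05
= 2.4419 + 4.2354
= 6.6773 eV

6.6773


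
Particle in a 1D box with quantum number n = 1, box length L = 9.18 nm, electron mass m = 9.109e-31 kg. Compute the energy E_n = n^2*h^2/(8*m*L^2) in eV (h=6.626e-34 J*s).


E = n^2 * h^2 / (8 * m * L^2)
= 1^2 * (6.626e-34)^2 / (8 * 9.109e-31 * (9.18e-9)^2)
= 1 * 4.3904e-67 / (8 * 9.109e-31 * 8.4272e-17)
= 7.1492e-22 J
= 0.0045 eV

0.0045


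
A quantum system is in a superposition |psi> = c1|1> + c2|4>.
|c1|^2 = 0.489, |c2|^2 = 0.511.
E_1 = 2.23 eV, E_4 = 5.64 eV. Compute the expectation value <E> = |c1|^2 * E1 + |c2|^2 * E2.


<E> = |c1|^2 * E1 + |c2|^2 * E2
= 0.489 * 2.23 + 0.511 * 5.64
= 1.0905 + 2.882
= 3.9725 eV

3.9725


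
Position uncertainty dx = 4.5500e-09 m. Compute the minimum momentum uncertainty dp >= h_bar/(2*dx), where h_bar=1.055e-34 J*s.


dp = h_bar / (2 * dx)
= 1.055e-34 / (2 * 4.5500e-09)
= 1.055e-34 / 9.1000e-09
= 1.1593e-26 kg*m/s

1.1593e-26


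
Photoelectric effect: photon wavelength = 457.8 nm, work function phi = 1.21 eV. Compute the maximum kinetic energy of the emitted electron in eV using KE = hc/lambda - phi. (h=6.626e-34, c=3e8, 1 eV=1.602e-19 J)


E_photon = hc / lambda
= (6.626e-34)(3e8) / (457.8e-9)
= 4.3421e-19 J
= 2.7104 eV
KE = E_photon - phi
= 2.7104 - 1.21
= 1.5004 eV

1.5004


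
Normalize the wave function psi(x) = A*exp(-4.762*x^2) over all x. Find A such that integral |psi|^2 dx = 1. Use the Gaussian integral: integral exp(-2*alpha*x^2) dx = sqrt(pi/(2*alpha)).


integral |psi|^2 dx = A^2 * sqrt(pi/(2*alpha)) = 1
A^2 = sqrt(2*alpha/pi)
= sqrt(2 * 4.762 / pi)
= 1.741144
A = sqrt(1.741144)
= 1.3195

1.3195


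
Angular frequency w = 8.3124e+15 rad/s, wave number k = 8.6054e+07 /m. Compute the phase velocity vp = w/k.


vp = w / k
= 8.3124e+15 / 8.6054e+07
= 9.6595e+07 m/s

9.6595e+07


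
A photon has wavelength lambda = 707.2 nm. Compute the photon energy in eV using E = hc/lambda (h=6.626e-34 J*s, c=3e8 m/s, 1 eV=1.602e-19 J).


E = hc / lambda
= (6.626e-34)(3e8) / (707.2e-9)
= 1.9878e-25 / 7.0720e-07
= 2.8108e-19 J
Converting to eV: 2.8108e-19 / 1.602e-19
= 1.7546 eV

1.7546


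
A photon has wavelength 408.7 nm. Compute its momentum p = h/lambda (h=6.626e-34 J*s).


p = h / lambda
= 6.626e-34 / (408.7e-9)
= 6.626e-34 / 4.0870e-07
= 1.6212e-27 kg*m/s

1.6212e-27


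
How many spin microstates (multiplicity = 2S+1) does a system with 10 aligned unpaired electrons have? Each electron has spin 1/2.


Total spin S = N * (1/2) = 10 * 0.5 = 5.0
Spin multiplicity = 2S + 1
= 2 * 5.0 + 1
= 11

11


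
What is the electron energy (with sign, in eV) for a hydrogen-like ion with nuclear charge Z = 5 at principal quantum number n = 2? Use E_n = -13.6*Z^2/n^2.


E_n = -13.6 * Z^2 / n^2
= -13.6 * 5^2 / 2^2
= -13.6 * 25 / 4
= -85.0 eV

-85.0


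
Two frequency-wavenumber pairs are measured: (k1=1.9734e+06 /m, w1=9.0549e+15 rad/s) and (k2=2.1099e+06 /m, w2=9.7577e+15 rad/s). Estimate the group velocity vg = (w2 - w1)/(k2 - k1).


vg = (w2 - w1) / (k2 - k1)
= (9.7577e+15 - 9.0549e+15) / (2.1099e+06 - 1.9734e+06)
= 7.0280e+14 / 1.3650e+05
= 5.1487e+09 m/s

5.1487e+09


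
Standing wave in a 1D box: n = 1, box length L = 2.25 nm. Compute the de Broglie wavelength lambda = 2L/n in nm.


lambda = 2L / n
= 2 * 2.25 / 1
= 4.5 / 1
= 4.5 nm

4.5


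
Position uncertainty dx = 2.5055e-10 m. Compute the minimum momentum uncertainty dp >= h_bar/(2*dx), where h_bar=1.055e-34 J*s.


dp = h_bar / (2 * dx)
= 1.055e-34 / (2 * 2.5055e-10)
= 1.055e-34 / 5.0110e-10
= 2.1054e-25 kg*m/s

2.1054e-25


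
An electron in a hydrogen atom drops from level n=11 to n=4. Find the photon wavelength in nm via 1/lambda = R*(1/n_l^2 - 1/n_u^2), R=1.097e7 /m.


1/lambda = R * (1/n_l^2 - 1/n_u^2)
= 1.097e7 * (1/4^2 - 1/11^2)
= 1.097e7 * (0.0625 - 0.008264)
= 1.097e7 * 0.054236
= 5.9496e+05 /m
lambda = 1 / 5.9496e+05 = 1680.7744 nm

1680.7744


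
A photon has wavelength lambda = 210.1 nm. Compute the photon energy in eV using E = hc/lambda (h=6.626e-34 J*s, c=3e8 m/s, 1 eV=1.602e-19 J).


E = hc / lambda
= (6.626e-34)(3e8) / (210.1e-9)
= 1.9878e-25 / 2.1010e-07
= 9.4612e-19 J
Converting to eV: 9.4612e-19 / 1.602e-19
= 5.9059 eV

5.9059


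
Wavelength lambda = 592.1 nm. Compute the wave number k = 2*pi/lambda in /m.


k = 2 * pi / lambda
= 6.2832 / (592.1e-9)
= 6.2832 / 5.9210e-07
= 1.0612e+07 /m

1.0612e+07


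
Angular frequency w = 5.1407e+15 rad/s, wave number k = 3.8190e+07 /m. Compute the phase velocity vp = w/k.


vp = w / k
= 5.1407e+15 / 3.8190e+07
= 1.3461e+08 m/s

1.3461e+08


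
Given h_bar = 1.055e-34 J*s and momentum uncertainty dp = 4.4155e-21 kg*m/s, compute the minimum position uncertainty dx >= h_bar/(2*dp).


dx = h_bar / (2 * dp)
= 1.055e-34 / (2 * 4.4155e-21)
= 1.055e-34 / 8.8310e-21
= 1.1947e-14 m

1.1947e-14


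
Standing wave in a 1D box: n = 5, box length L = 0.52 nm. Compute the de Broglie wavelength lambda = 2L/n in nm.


lambda = 2L / n
= 2 * 0.52 / 5
= 1.04 / 5
= 0.208 nm

0.208


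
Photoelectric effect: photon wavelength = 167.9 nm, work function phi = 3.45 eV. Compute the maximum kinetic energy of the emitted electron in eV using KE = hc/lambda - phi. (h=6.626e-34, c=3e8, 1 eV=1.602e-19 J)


E_photon = hc / lambda
= (6.626e-34)(3e8) / (167.9e-9)
= 1.1839e-18 J
= 7.3903 eV
KE = E_photon - phi
= 7.3903 - 3.45
= 3.9403 eV

3.9403


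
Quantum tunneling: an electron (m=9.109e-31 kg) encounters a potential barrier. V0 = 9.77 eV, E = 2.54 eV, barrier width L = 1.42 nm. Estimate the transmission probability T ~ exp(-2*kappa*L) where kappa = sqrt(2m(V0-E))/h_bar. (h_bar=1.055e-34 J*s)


V0 - E = 7.23 eV = 1.1582e-18 J
kappa = sqrt(2 * m * (V0-E)) / h_bar
= sqrt(2 * 9.109e-31 * 1.1582e-18) / 1.055e-34
= 1.3769e+10 /m
2*kappa*L = 2 * 1.3769e+10 * 1.42e-9
= 39.1036
T = exp(-39.1036) = 1.041182e-17

1.041182e-17


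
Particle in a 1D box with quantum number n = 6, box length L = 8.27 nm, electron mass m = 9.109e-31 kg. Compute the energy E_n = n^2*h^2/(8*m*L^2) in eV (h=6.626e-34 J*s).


E = n^2 * h^2 / (8 * m * L^2)
= 6^2 * (6.626e-34)^2 / (8 * 9.109e-31 * (8.27e-9)^2)
= 36 * 4.3904e-67 / (8 * 9.109e-31 * 6.8393e-17)
= 3.1713e-20 J
= 0.198 eV

0.198


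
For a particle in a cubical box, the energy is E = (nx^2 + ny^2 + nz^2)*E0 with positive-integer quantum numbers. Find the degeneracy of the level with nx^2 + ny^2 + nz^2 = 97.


Enumerate all (nx, ny, nz) with nx^2 + ny^2 + nz^2 = 97:
(5,6,6)
(6,5,6)
(6,6,5)
Total degeneracy = 3

3


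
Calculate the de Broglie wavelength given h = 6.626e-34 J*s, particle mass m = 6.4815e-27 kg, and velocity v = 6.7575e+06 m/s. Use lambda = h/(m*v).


lambda = h / (m * v)
= 6.626e-34 / (6.4815e-27 * 6.7575e+06)
= 6.626e-34 / 4.3799e-20
= 1.5128e-14 m

1.5128e-14


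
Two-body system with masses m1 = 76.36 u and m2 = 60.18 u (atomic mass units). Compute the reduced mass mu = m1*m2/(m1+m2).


mu = m1 * m2 / (m1 + m2)
= 76.36 * 60.18 / (76.36 + 60.18)
= 4595.3448 / 136.54
= 33.6557 u

33.6557


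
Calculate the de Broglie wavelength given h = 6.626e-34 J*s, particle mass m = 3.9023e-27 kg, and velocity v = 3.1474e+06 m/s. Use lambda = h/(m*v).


lambda = h / (m * v)
= 6.626e-34 / (3.9023e-27 * 3.1474e+06)
= 6.626e-34 / 1.2282e-20
= 5.3948e-14 m

5.3948e-14


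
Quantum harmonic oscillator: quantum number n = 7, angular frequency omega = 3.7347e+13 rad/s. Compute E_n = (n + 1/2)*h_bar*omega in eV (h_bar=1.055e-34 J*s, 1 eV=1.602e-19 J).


E = (n + 1/2) * h_bar * omega
= (7 + 0.5) * 1.055e-34 * 3.7347e+13
= 7.5 * 3.9401e-21
= 2.9551e-20 J
= 0.1845 eV

0.1845


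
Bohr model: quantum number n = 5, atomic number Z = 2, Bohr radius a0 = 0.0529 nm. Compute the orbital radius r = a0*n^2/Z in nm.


r = a0 * n^2 / Z
= 0.0529 * 5^2 / 2
= 0.0529 * 25 / 2
= 0.6613 nm

0.6613


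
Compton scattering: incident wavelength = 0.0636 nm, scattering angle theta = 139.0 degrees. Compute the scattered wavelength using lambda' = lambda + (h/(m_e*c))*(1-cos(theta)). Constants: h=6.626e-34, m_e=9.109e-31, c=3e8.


Compton wavelength: h/(m_e*c) = 2.4247e-12 m
d_lambda = 2.4247e-12 * (1 - cos(139.0 deg))
= 2.4247e-12 * 1.75471
= 4.2547e-12 m = 0.004255 nm
lambda' = 0.0636 + 0.004255
= 0.067855 nm

0.067855


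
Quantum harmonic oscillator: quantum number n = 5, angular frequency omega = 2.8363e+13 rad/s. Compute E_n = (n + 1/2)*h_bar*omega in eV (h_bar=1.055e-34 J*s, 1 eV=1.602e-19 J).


E = (n + 1/2) * h_bar * omega
= (5 + 0.5) * 1.055e-34 * 2.8363e+13
= 5.5 * 2.9923e-21
= 1.6458e-20 J
= 0.1027 eV

0.1027


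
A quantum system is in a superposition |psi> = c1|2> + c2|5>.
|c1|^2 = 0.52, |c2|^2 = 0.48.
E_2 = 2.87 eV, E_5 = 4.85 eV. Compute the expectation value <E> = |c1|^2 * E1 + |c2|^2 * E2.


<E> = |c1|^2 * E1 + |c2|^2 * E2
= 0.52 * 2.87 + 0.48 * 4.85
= 1.4924 + 2.328
= 3.8204 eV

3.8204


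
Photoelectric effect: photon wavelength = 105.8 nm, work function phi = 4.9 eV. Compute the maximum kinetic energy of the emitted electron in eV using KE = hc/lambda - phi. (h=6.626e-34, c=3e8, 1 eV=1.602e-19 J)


E_photon = hc / lambda
= (6.626e-34)(3e8) / (105.8e-9)
= 1.8788e-18 J
= 11.728 eV
KE = E_photon - phi
= 11.728 - 4.9
= 6.828 eV

6.828


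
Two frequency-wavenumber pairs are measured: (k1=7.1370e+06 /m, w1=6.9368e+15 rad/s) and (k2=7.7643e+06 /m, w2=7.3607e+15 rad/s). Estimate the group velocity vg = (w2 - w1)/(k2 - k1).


vg = (w2 - w1) / (k2 - k1)
= (7.3607e+15 - 6.9368e+15) / (7.7643e+06 - 7.1370e+06)
= 4.2390e+14 / 6.2730e+05
= 6.7575e+08 m/s

6.7575e+08


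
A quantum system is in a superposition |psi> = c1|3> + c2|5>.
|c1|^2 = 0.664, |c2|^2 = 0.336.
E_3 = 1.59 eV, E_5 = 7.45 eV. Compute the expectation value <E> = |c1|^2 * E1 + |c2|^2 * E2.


<E> = |c1|^2 * E1 + |c2|^2 * E2
= 0.664 * 1.59 + 0.336 * 7.45
= 1.0558 + 2.5032
= 3.559 eV

3.559


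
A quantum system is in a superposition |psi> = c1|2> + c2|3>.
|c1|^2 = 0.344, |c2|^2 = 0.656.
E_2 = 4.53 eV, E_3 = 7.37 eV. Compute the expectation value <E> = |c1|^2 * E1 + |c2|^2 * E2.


<E> = |c1|^2 * E1 + |c2|^2 * E2
= 0.344 * 4.53 + 0.656 * 7.37
= 1.5583 + 4.8347
= 6.393 eV

6.393


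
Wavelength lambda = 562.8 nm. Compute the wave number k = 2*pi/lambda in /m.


k = 2 * pi / lambda
= 6.2832 / (562.8e-9)
= 6.2832 / 5.6280e-07
= 1.1164e+07 /m

1.1164e+07


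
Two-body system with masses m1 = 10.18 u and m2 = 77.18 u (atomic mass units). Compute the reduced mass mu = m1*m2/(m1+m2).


mu = m1 * m2 / (m1 + m2)
= 10.18 * 77.18 / (10.18 + 77.18)
= 785.6924 / 87.36
= 8.9937 u

8.9937


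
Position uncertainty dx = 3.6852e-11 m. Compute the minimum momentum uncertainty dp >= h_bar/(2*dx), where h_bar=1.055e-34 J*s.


dp = h_bar / (2 * dx)
= 1.055e-34 / (2 * 3.6852e-11)
= 1.055e-34 / 7.3704e-11
= 1.4314e-24 kg*m/s

1.4314e-24


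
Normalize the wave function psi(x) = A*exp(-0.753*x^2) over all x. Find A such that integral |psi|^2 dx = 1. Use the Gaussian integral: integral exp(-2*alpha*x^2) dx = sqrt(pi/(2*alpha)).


integral |psi|^2 dx = A^2 * sqrt(pi/(2*alpha)) = 1
A^2 = sqrt(2*alpha/pi)
= sqrt(2 * 0.753 / pi)
= 0.692369
A = sqrt(0.692369)
= 0.8321

0.8321


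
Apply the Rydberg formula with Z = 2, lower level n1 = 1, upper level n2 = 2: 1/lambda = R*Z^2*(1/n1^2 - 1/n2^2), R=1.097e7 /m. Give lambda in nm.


1/lambda = R * Z^2 * (1/n1^2 - 1/n2^2)
= 1.097e7 * 2^2 * (1/1^2 - 1/2^2)
= 1.097e7 * 4 * (1.0 - 0.25)
= 3.2910e+07 /m
lambda = 1 / 3.2910e+07
= 30.3859 nm

30.3859


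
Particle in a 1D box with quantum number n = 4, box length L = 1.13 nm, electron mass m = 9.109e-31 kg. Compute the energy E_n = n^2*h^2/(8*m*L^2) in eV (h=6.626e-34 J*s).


E = n^2 * h^2 / (8 * m * L^2)
= 4^2 * (6.626e-34)^2 / (8 * 9.109e-31 * (1.13e-9)^2)
= 16 * 4.3904e-67 / (8 * 9.109e-31 * 1.2769e-18)
= 7.5493e-19 J
= 4.7124 eV

4.7124


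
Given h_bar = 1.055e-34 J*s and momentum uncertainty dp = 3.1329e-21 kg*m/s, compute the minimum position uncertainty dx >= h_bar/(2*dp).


dx = h_bar / (2 * dp)
= 1.055e-34 / (2 * 3.1329e-21)
= 1.055e-34 / 6.2658e-21
= 1.6837e-14 m

1.6837e-14
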